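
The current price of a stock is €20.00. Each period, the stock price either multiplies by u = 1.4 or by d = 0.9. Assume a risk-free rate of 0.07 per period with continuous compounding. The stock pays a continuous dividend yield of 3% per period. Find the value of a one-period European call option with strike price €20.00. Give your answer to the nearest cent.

Per-period risk-free factor R = e^0.07 = 1.0725; dividend-adjusted growth = e^(0.07−0.03) = 1.0408.
Risk-neutral probability p = (1.0408 − 0.9)/(1.4 − 0.9) = 0.1408/0.5000 = 0.2816
Terminal stock prices: S_u = 28, S_d = 18
Terminal payoffs (S − K): max(8, 0) = 8, max(-2, 0) = 0
Node 0 (S = 20): V_0 = e^(−0.07)·[0.2816·8.0000 + 0.7184·0.0000] = 2.1007

€2.10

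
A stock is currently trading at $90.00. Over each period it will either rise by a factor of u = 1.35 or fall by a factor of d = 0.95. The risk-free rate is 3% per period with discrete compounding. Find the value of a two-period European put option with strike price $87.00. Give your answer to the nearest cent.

$3.48

Risk-neutral probability p = (1 + 0.03 − 0.95)/(1.35 − 0.95) = 0.0800/0.4000 = 0.2000
Terminal stock prices: S_uu = 164, S_ud = 115.4, S_dd = 81.22
Terminal payoffs (K − S): max(-77.03, 0) = 0, max(-28.43, 0) = 0, max(5.775, 0) = 5.775
Node u (S = 121.5): V_u = 1/1.03·[0.2000·0.0000 + 0.8000·0.0000] = 0.0000
Node d (S = 85.5): V_d = 1/1.03·[0.2000·0.0000 + 0.8000·5.7750] = 4.4854
Node 0 (S = 90): V_0 = 1/1.03·[0.2000·0.0000 + 0.8000·4.4854] = 3.4838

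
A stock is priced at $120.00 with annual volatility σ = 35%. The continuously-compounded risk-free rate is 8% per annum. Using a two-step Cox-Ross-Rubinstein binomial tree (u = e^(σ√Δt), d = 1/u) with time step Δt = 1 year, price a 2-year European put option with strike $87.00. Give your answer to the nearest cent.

CRR parameters: u = e^(σ√Δt) = e^(0.35·√1) = 1.4191, d = 1/u = 0.7047
Per-period rate: rΔt = 0.08·1 = 0.08, so R = e^0.08 = 1.0833
Risk-neutral probability p = (e^0.08 − 0.7047)/(1.4191 − 0.7047) = 0.3786/0.7144 = 0.5300
Terminal stock prices: S_uu = 241.7, S_ud = 120, S_dd = 59.59
Terminal payoffs (K − S): max(-154.7, 0) = 0, max(-33, 0) = 0, max(27.41, 0) = 27.41
Node u (S = 170.3): V_u = e^(−0.08)·[0.5300·0.0000 + 0.4700·0.0000] = 0.0000
Node d (S = 84.56): V_d = e^(−0.08)·[0.5300·0.0000 + 0.4700·27.4098] = 11.8929
Node 0 (S = 120): V_0 = e^(−0.08)·[0.5300·0.0000 + 0.4700·11.8929] = 5.1603

$5.16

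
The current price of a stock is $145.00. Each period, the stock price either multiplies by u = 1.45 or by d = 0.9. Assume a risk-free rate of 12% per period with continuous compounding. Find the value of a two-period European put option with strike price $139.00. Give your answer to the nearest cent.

Risk-neutral probability p = (e^0.12 − 0.9)/(1.45 − 0.9) = 0.2275/0.5500 = 0.4136
Terminal stock prices: S_uu = 304.9, S_ud = 189.2, S_dd = 117.5
Terminal payoffs (K − S): max(-165.9, 0) = 0, max(-50.22, 0) = 0, max(21.55, 0) = 21.55
Node u (S = 210.2): V_u = e^(−0.12)·[0.4136·0.0000 + 0.5864·0.0000] = 0.0000
Node d (S = 130.5): V_d = e^(−0.12)·[0.4136·0.0000 + 0.5864·21.5500] = 11.2074
Node 0 (S = 145): V_0 = e^(−0.12)·[0.4136·0.0000 + 0.5864·11.2074] = 5.8285

$5.83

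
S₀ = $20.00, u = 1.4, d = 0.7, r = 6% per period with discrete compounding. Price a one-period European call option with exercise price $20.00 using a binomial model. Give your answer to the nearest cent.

$3.88

Risk-neutral probability p = (1 + 0.06 − 0.7)/(1.4 − 0.7) = 0.3600/0.7000 = 0.5143
Terminal stock prices: S_u = 28, S_d = 14
Terminal payoffs (S − K): max(8, 0) = 8, max(-6, 0) = 0
Node 0 (S = 20): V_0 = 1/1.06·[0.5143·8.0000 + 0.4857·0.0000] = 3.8814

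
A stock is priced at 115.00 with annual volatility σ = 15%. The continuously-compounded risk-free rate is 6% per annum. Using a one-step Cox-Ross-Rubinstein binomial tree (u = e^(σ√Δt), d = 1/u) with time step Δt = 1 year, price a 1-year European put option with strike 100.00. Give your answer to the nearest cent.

0.32

CRR parameters: u = e^(σ√Δt) = e^(0.15·√1) = 1.1618, d = 1/u = 0.8607
Per-period rate: rΔt = 0.06·1 = 0.06, so R = e^0.06 = 1.0618
Risk-neutral probability p = (e^0.06 − 0.8607)/(1.1618 − 0.8607) = 0.2011/0.3011 = 0.6679
Terminal stock prices: S_u = 133.6, S_d = 98.98
Terminal payoffs (K − S): max(-33.61, 0) = 0, max(1.019, 0) = 1.019
Node 0 (S = 115): V_0 = e^(−0.06)·[0.6679·0.0000 + 0.3321·1.0186] = 0.3186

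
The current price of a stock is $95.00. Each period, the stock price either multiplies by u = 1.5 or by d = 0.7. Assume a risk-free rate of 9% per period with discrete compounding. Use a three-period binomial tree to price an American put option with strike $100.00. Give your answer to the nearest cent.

$18.73

Risk-neutral probability p = (1 + 0.09 − 0.7)/(1.5 − 0.7) = 0.3900/0.8000 = 0.4875
Terminal stock prices: S_uuu = 320.6, S_uud = 149.6, S_udd = 69.82, S_ddd = 32.58
Terminal payoffs (K − S): max(-220.6, 0) = 0, max(-49.62, 0) = 0, max(30.18, 0) = 30.18, max(67.42, 0) = 67.42
Node uu (S = 213.8): continuation = 1/1.09·[0.4875·0.0000 + 0.5125·0.0000] = 0.0000; exercise value = 0.0000 ≤ continuation, so V_uu = 0.0000
Node ud (S = 99.75): continuation = 1/1.09·[0.4875·0.0000 + 0.5125·30.1750] = 14.1878; exercise value = 0.2500 ≤ continuation, so V_ud = 14.1878
Node dd (S = 46.55): continuation = 1/1.09·[0.4875·30.1750 + 0.5125·67.4150] = 45.1931; exercise value = 53.4500 > continuation, so V_dd = 53.4500 (exercise)
Node u (S = 142.5): continuation = 1/1.09·[0.4875·0.0000 + 0.5125·14.1878] = 6.6709; exercise value = 0.0000 ≤ continuation, so V_u = 6.6709
Node d (S = 66.5): continuation = 1/1.09·[0.4875·14.1878 + 0.5125·53.4500] = 31.4768; exercise value = 33.5000 > continuation, so V_d = 33.5000 (exercise)
Node 0 (S = 95): continuation = 1/1.09·[0.4875·6.6709 + 0.5125·33.5000] = 18.7347; exercise value = 5.0000 ≤ continuation, so V_0 = 18.7347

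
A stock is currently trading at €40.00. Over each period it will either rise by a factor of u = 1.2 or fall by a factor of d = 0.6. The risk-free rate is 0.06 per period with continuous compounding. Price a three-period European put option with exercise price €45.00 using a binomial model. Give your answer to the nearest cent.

€6.78

Risk-neutral probability p = (e^0.06 − 0.6)/(1.2 − 0.6) = 0.4618/0.6000 = 0.7697
Terminal stock prices: S_uuu = 69.12, S_uud = 34.56, S_udd = 17.28, S_ddd = 8.64
Terminal payoffs (K − S): max(-24.12, 0) = 0, max(10.44, 0) = 10.44, max(27.72, 0) = 27.72, max(36.36, 0) = 36.36
Node uu (S = 57.6): V_uu = e^(−0.06)·[0.7697·0.0000 + 0.2303·10.4400] = 2.2640
Node ud (S = 28.8): V_ud = e^(−0.06)·[0.7697·10.4400 + 0.2303·27.7200] = 13.5794
Node dd (S = 14.4): V_dd = e^(−0.06)·[0.7697·27.7200 + 0.2303·36.3600] = 27.9794
Node u (S = 48): V_u = e^(−0.06)·[0.7697·2.2640 + 0.2303·13.5794] = 4.5861
Node d (S = 24): V_d = e^(−0.06)·[0.7697·13.5794 + 0.2303·27.9794] = 15.9114
Node 0 (S = 40): V_0 = e^(−0.06)·[0.7697·4.5861 + 0.2303·15.9114] = 6.7750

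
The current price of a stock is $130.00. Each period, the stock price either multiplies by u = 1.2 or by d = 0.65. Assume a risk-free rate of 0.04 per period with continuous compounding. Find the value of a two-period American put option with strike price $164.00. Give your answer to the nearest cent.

$34.00

Risk-neutral probability p = (e^0.04 − 0.65)/(1.2 − 0.65) = 0.3908/0.5500 = 0.7106
Terminal stock prices: S_uu = 187.2, S_ud = 101.4, S_dd = 54.93
Terminal payoffs (K − S): max(-23.2, 0) = 0, max(62.6, 0) = 62.6, max(109.1, 0) = 109.1
Node u (S = 156): continuation = e^(−0.04)·[0.7106·0.0000 + 0.2894·62.6000] = 17.4082; exercise value = 8.0000 ≤ continuation, so V_u = 17.4082
Node d (S = 84.5): continuation = e^(−0.04)·[0.7106·62.6000 + 0.2894·109.0750] = 73.0695; exercise value = 79.5000 > continuation, so V_d = 79.5000 (exercise)
Node 0 (S = 130): continuation = e^(−0.04)·[0.7106·17.4082 + 0.2894·79.5000] = 33.9925; exercise value = 34.0000 > continuation, so V_0 = 34.0000 (exercise)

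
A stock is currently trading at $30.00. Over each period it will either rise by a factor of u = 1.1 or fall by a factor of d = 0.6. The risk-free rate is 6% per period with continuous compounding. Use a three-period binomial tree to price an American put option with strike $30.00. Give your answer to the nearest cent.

$1.95

Risk-neutral probability p = (e^0.06 − 0.6)/(1.1 − 0.6) = 0.4618/0.5000 = 0.9237
Terminal stock prices: S_uuu = 39.93, S_uud = 21.78, S_udd = 11.88, S_ddd = 6.48
Terminal payoffs (K − S): max(-9.93, 0) = 0, max(8.22, 0) = 8.22, max(18.12, 0) = 18.12, max(23.52, 0) = 23.52
Node uu (S = 36.3): continuation = e^(−0.06)·[0.9237·0.0000 + 0.0763·8.2200] = 0.5909; exercise value = 0.0000 ≤ continuation, so V_uu = 0.5909
Node ud (S = 19.8): continuation = e^(−0.06)·[0.9237·8.2200 + 0.0763·18.1200] = 8.4529; exercise value = 10.2000 > continuation, so V_ud = 10.2000 (exercise)
Node dd (S = 10.8): continuation = e^(−0.06)·[0.9237·18.1200 + 0.0763·23.5200] = 17.4529; exercise value = 19.2000 > continuation, so V_dd = 19.2000 (exercise)
Node u (S = 33): continuation = e^(−0.06)·[0.9237·0.5909 + 0.0763·10.2000] = 1.2472; exercise value = 0.0000 ≤ continuation, so V_u = 1.2472
Node d (S = 18): continuation = e^(−0.06)·[0.9237·10.2000 + 0.0763·19.2000] = 10.2529; exercise value = 12.0000 > continuation, so V_d = 12.0000 (exercise)
Node 0 (S = 30): continuation = e^(−0.06)·[0.9237·1.2472 + 0.0763·12.0000] = 1.9475; exercise value = 0.0000 ≤ continuation, so V_0 = 1.9475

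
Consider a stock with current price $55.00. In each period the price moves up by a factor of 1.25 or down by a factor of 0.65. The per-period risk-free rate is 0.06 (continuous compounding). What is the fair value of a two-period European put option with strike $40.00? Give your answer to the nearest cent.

Risk-neutral probability p = (e^0.06 − 0.65)/(1.25 − 0.65) = 0.4118/0.6000 = 0.6864
Terminal stock prices: S_uu = 85.94, S_ud = 44.69, S_dd = 23.24
Terminal payoffs (K − S): max(-45.94, 0) = 0, max(-4.688, 0) = 0, max(16.76, 0) = 16.76
Node u (S = 68.75): V_u = e^(−0.06)·[0.6864·0.0000 + 0.3136·0.0000] = 0.0000
Node d (S = 35.75): V_d = e^(−0.06)·[0.6864·0.0000 + 0.3136·16.7625] = 4.9507
Node 0 (S = 55): V_0 = e^(−0.06)·[0.6864·0.0000 + 0.3136·4.9507] = 1.4621

$1.46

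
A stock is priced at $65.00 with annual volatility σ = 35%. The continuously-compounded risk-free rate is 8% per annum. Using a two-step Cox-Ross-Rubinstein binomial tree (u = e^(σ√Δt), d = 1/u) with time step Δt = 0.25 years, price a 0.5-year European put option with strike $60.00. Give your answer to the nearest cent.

CRR parameters: u = e^(σ√Δt) = e^(0.35·√0.25) = 1.1912, d = 1/u = 0.8395
Per-period rate: rΔt = 0.08·0.25 = 0.02, so R = e^0.02 = 1.0202
Risk-neutral probability p = (e^0.02 − 0.8395)/(1.1912 − 0.8395) = 0.1807/0.3518 = 0.5138
Terminal stock prices: S_uu = 92.24, S_ud = 65, S_dd = 45.8
Terminal payoffs (K − S): max(-32.24, 0) = 0, max(-5, 0) = 0, max(14.2, 0) = 14.2
Node u (S = 77.43): V_u = e^(−0.02)·[0.5138·0.0000 + 0.4862·0.0000] = 0.0000
Node d (S = 54.56): V_d = e^(−0.02)·[0.5138·0.0000 + 0.4862·14.1953] = 6.7653
Node 0 (S = 65): V_0 = e^(−0.02)·[0.5138·0.0000 + 0.4862·6.7653] = 3.2242

$3.22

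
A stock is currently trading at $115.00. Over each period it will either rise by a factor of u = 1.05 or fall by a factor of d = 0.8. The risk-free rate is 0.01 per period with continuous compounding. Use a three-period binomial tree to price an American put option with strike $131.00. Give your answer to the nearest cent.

$16.00

Risk-neutral probability p = (e^0.01 − 0.8)/(1.05 − 0.8) = 0.2101/0.2500 = 0.8402
Terminal stock prices: S_uuu = 133.1, S_uud = 101.4, S_udd = 77.28, S_ddd = 58.88
Terminal payoffs (K − S): max(-2.127, 0) = 0, max(29.57, 0) = 29.57, max(53.72, 0) = 53.72, max(72.12, 0) = 72.12
Node uu (S = 126.8): continuation = e^(−0.01)·[0.8402·0.0000 + 0.1598·29.5700] = 4.6782; exercise value = 4.2125 ≤ continuation, so V_uu = 4.6782
Node ud (S = 96.6): continuation = e^(−0.01)·[0.8402·29.5700 + 0.1598·53.7200] = 33.0965; exercise value = 34.4000 > continuation, so V_ud = 34.4000 (exercise)
Node dd (S = 73.6): continuation = e^(−0.01)·[0.8402·53.7200 + 0.1598·72.1200] = 56.0965; exercise value = 57.4000 > continuation, so V_dd = 57.4000 (exercise)
Node u (S = 120.8): continuation = e^(−0.01)·[0.8402·4.6782 + 0.1598·34.4000] = 9.3340; exercise value = 10.2500 > continuation, so V_u = 10.2500 (exercise)
Node d (S = 92): continuation = e^(−0.01)·[0.8402·34.4000 + 0.1598·57.4000] = 37.6965; exercise value = 39.0000 > continuation, so V_d = 39.0000 (exercise)
Node 0 (S = 115): continuation = e^(−0.01)·[0.8402·10.2500 + 0.1598·39.0000] = 14.6965; exercise value = 16.0000 > continuation, so V_0 = 16.0000 (exercise)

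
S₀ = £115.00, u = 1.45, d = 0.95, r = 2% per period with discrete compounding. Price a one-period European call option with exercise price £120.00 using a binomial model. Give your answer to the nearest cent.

£6.42

Risk-neutral probability p = (1 + 0.02 − 0.95)/(1.45 − 0.95) = 0.0700/0.5000 = 0.1400
Terminal stock prices: S_u = 166.8, S_d = 109.2
Terminal payoffs (S − K): max(46.75, 0) = 46.75, max(-10.75, 0) = 0
Node 0 (S = 115): V_0 = 1/1.02·[0.1400·46.7500 + 0.8600·0.0000] = 6.4167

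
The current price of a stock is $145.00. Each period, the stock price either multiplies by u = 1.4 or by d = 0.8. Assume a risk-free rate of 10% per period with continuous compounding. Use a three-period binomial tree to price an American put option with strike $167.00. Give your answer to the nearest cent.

$26.05

Risk-neutral probability p = (e^0.1 − 0.8)/(1.4 − 0.8) = 0.3052/0.6000 = 0.5086
Terminal stock prices: S_uuu = 397.9, S_uud = 227.4, S_udd = 129.9, S_ddd = 74.24
Terminal payoffs (K − S): max(-230.9, 0) = 0, max(-60.36, 0) = 0, max(37.08, 0) = 37.08, max(92.76, 0) = 92.76
Node uu (S = 284.2): continuation = e^(−0.1)·[0.5086·0.0000 + 0.4914·0.0000] = 0.0000; exercise value = 0.0000 ≤ continuation, so V_uu = 0.0000
Node ud (S = 162.4): continuation = e^(−0.1)·[0.5086·0.0000 + 0.4914·37.0800] = 16.4865; exercise value = 4.6000 ≤ continuation, so V_ud = 16.4865
Node dd (S = 92.8): continuation = e^(−0.1)·[0.5086·37.0800 + 0.4914·92.7600] = 58.3078; exercise value = 74.2000 > continuation, so V_dd = 74.2000 (exercise)
Node u (S = 203): continuation = e^(−0.1)·[0.5086·0.0000 + 0.4914·16.4865] = 7.3303; exercise value = 0.0000 ≤ continuation, so V_u = 7.3303
Node d (S = 116): continuation = e^(−0.1)·[0.5086·16.4865 + 0.4914·74.2000] = 40.5782; exercise value = 51.0000 > continuation, so V_d = 51.0000 (exercise)
Node 0 (S = 145): continuation = e^(−0.1)·[0.5086·7.3303 + 0.4914·51.0000] = 26.0492; exercise value = 22.0000 ≤ continuation, so V_0 = 26.0492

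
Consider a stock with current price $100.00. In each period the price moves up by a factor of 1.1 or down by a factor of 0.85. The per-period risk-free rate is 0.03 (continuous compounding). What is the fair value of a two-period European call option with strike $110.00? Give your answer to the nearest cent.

Risk-neutral probability p = (e^0.03 − 0.85)/(1.1 − 0.85) = 0.1805/0.2500 = 0.7218
Terminal stock prices: S_uu = 121, S_ud = 93.5, S_dd = 72.25
Terminal payoffs (S − K): max(11, 0) = 11, max(-16.5, 0) = 0, max(-37.75, 0) = 0
Node u (S = 110): V_u = e^(−0.03)·[0.7218·11.0000 + 0.2782·0.0000] = 7.7053
Node d (S = 85): V_d = e^(−0.03)·[0.7218·0.0000 + 0.2782·0.0000] = 0.0000
Node 0 (S = 100): V_0 = e^(−0.03)·[0.7218·7.7053 + 0.2782·0.0000] = 5.3975

$5.40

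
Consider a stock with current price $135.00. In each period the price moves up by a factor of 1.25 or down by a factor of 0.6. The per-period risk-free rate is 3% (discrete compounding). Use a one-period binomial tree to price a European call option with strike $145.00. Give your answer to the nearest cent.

Risk-neutral probability p = (1 + 0.03 − 0.6)/(1.25 − 0.6) = 0.4300/0.6500 = 0.6615
Terminal stock prices: S_u = 168.8, S_d = 81
Terminal payoffs (S − K): max(23.75, 0) = 23.75, max(-64, 0) = 0
Node 0 (S = 135): V_0 = 1/1.03·[0.6615·23.7500 + 0.3385·0.0000] = 15.2539

$15.25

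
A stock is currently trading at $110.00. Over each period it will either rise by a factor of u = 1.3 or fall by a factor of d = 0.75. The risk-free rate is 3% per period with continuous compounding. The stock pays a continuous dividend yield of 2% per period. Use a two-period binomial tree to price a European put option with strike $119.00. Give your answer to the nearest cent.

$20.47

Per-period risk-free factor R = e^0.03 = 1.0305; dividend-adjusted growth = e^(0.03−0.02) = 1.0101.
Risk-neutral probability p = (1.0101 − 0.75)/(1.3 − 0.75) = 0.2601/0.5500 = 0.4728
Terminal stock prices: S_uu = 185.9, S_ud = 107.2, S_dd = 61.88
Terminal payoffs (K − S): max(-66.9, 0) = 0, max(11.75, 0) = 11.75, max(57.12, 0) = 57.12
Node u (S = 143): V_u = e^(−0.03)·[0.4728·0.0000 + 0.5272·11.7500] = 6.0113
Node d (S = 82.5): V_d = e^(−0.03)·[0.4728·11.7500 + 0.5272·57.1250] = 34.6166
Node 0 (S = 110): V_0 = e^(−0.03)·[0.4728·6.0113 + 0.5272·34.6166] = 20.4682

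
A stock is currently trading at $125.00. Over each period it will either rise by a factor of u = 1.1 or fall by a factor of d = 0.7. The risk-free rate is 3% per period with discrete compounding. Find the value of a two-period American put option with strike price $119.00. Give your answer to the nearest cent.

Risk-neutral probability p = (1 + 0.03 − 0.7)/(1.1 − 0.7) = 0.3300/0.4000 = 0.8250
Terminal stock prices: S_uu = 151.3, S_ud = 96.25, S_dd = 61.25
Terminal payoffs (K − S): max(-32.25, 0) = 0, max(22.75, 0) = 22.75, max(57.75, 0) = 57.75
Node u (S = 137.5): continuation = 1/1.03·[0.8250·0.0000 + 0.1750·22.7500] = 3.8653; exercise value = 0.0000 ≤ continuation, so V_u = 3.8653
Node d (S = 87.5): continuation = 1/1.03·[0.8250·22.7500 + 0.1750·57.7500] = 28.0340; exercise value = 31.5000 > continuation, so V_d = 31.5000 (exercise)
Node 0 (S = 125): continuation = 1/1.03·[0.8250·3.8653 + 0.1750·31.5000] = 8.4479; exercise value = 0.0000 ≤ continuation, so V_0 = 8.4479

$8.45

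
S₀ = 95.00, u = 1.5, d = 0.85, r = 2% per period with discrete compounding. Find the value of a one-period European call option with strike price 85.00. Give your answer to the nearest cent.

Risk-neutral probability p = (1 + 0.02 − 0.85)/(1.5 − 0.85) = 0.1700/0.6500 = 0.2615
Terminal stock prices: S_u = 142.5, S_d = 80.75
Terminal payoffs (S − K): max(57.5, 0) = 57.5, max(-4.25, 0) = 0
Node 0 (S = 95): V_0 = 1/1.02·[0.2615·57.5000 + 0.7385·0.0000] = 14.7436

14.74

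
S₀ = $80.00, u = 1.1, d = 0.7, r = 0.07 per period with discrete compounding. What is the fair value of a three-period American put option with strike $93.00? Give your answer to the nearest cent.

$13.00

Risk-neutral probability p = (1 + 0.07 − 0.7)/(1.1 − 0.7) = 0.3700/0.4000 = 0.9250
Terminal stock prices: S_uuu = 106.5, S_uud = 67.76, S_udd = 43.12, S_ddd = 27.44
Terminal payoffs (K − S): max(-13.48, 0) = 0, max(25.24, 0) = 25.24, max(49.88, 0) = 49.88, max(65.56, 0) = 65.56
Node uu (S = 96.8): continuation = 1/1.07·[0.9250·0.0000 + 0.0750·25.2400] = 1.7692; exercise value = 0.0000 ≤ continuation, so V_uu = 1.7692
Node ud (S = 61.6): continuation = 1/1.07·[0.9250·25.2400 + 0.0750·49.8800] = 25.3159; exercise value = 31.4000 > continuation, so V_ud = 31.4000 (exercise)
Node dd (S = 39.2): continuation = 1/1.07·[0.9250·49.8800 + 0.0750·65.5600] = 47.7159; exercise value = 53.8000 > continuation, so V_dd = 53.8000 (exercise)
Node u (S = 88): continuation = 1/1.07·[0.9250·1.7692 + 0.0750·31.4000] = 3.7303; exercise value = 5.0000 > continuation, so V_u = 5.0000 (exercise)
Node d (S = 56): continuation = 1/1.07·[0.9250·31.4000 + 0.0750·53.8000] = 30.9159; exercise value = 37.0000 > continuation, so V_d = 37.0000 (exercise)
Node 0 (S = 80): continuation = 1/1.07·[0.9250·5.0000 + 0.0750·37.0000] = 6.9159; exercise value = 13.0000 > continuation, so V_0 = 13.0000 (exercise)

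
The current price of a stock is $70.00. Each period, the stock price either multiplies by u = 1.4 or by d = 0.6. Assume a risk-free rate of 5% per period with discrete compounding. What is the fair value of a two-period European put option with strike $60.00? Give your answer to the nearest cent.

$6.58

Risk-neutral probability p = (1 + 0.05 − 0.6)/(1.4 − 0.6) = 0.4500/0.8000 = 0.5625
Terminal stock prices: S_uu = 137.2, S_ud = 58.8, S_dd = 25.2
Terminal payoffs (K − S): max(-77.2, 0) = 0, max(1.2, 0) = 1.2, max(34.8, 0) = 34.8
Node u (S = 98): V_u = 1/1.05·[0.5625·0.0000 + 0.4375·1.2000] = 0.5000
Node d (S = 42): V_d = 1/1.05·[0.5625·1.2000 + 0.4375·34.8000] = 15.1429
Node 0 (S = 70): V_0 = 1/1.05·[0.5625·0.5000 + 0.4375·15.1429] = 6.5774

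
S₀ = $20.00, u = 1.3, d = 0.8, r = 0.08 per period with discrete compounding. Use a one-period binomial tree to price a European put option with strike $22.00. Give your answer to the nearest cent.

Risk-neutral probability p = (1 + 0.08 − 0.8)/(1.3 − 0.8) = 0.2800/0.5000 = 0.5600
Terminal stock prices: S_u = 26, S_d = 16
Terminal payoffs (K − S): max(-4, 0) = 0, max(6, 0) = 6
Node 0 (S = 20): V_0 = 1/1.08·[0.5600·0.0000 + 0.4400·6.0000] = 2.4444

$2.44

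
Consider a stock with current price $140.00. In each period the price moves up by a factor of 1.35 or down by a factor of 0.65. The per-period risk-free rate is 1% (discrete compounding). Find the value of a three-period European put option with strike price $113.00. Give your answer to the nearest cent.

$20.00

Risk-neutral probability p = (1 + 0.01 − 0.65)/(1.35 − 0.65) = 0.3600/0.7000 = 0.5143
Terminal stock prices: S_uuu = 344.5, S_uud = 165.8, S_udd = 79.85, S_ddd = 38.45
Terminal payoffs (K − S): max(-231.5, 0) = 0, max(-52.85, 0) = 0, max(33.15, 0) = 33.15, max(74.55, 0) = 74.55
Node uu (S = 255.2): V_uu = 1/1.01·[0.5143·0.0000 + 0.4857·0.0000] = 0.0000
Node ud (S = 122.9): V_ud = 1/1.01·[0.5143·0.0000 + 0.4857·33.1475] = 15.9408
Node dd (S = 59.15): V_dd = 1/1.01·[0.5143·33.1475 + 0.4857·74.5525] = 52.7312
Node u (S = 189): V_u = 1/1.01·[0.5143·0.0000 + 0.4857·15.9408] = 7.6660
Node d (S = 91): V_d = 1/1.01·[0.5143·15.9408 + 0.4857·52.7312] = 33.4757
Node 0 (S = 140): V_0 = 1/1.01·[0.5143·7.6660 + 0.4857·33.4757] = 20.0021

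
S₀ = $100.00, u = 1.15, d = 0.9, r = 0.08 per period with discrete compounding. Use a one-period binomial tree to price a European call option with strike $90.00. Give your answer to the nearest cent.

$16.67

Risk-neutral probability p = (1 + 0.08 − 0.9)/(1.15 − 0.9) = 0.1800/0.2500 = 0.7200
Terminal stock prices: S_u = 115, S_d = 90
Terminal payoffs (S − K): max(25, 0) = 25, max(0, 0) = 0
Node 0 (S = 100): V_0 = 1/1.08·[0.7200·25.0000 + 0.2800·0.0000] = 16.6667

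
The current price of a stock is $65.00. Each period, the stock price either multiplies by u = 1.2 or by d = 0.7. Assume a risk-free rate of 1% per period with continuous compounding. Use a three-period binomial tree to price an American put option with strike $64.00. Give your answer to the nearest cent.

$9.20

Risk-neutral probability p = (e^0.01 − 0.7)/(1.2 − 0.7) = 0.3101/0.5000 = 0.6201
Terminal stock prices: S_uuu = 112.3, S_uud = 65.52, S_udd = 38.22, S_ddd = 22.29
Terminal payoffs (K − S): max(-48.32, 0) = 0, max(-1.52, 0) = 0, max(25.78, 0) = 25.78, max(41.71, 0) = 41.71
Node uu (S = 93.6): continuation = e^(−0.01)·[0.6201·0.0000 + 0.3799·0.0000] = 0.0000; exercise value = 0.0000 ≤ continuation, so V_uu = 0.0000
Node ud (S = 54.6): continuation = e^(−0.01)·[0.6201·0.0000 + 0.3799·25.7800] = 9.6964; exercise value = 9.4000 ≤ continuation, so V_ud = 9.6964
Node dd (S = 31.85): continuation = e^(−0.01)·[0.6201·25.7800 + 0.3799·41.7050] = 31.5132; exercise value = 32.1500 > continuation, so V_dd = 32.1500 (exercise)
Node u (S = 78): continuation = e^(−0.01)·[0.6201·0.0000 + 0.3799·9.6964] = 3.6470; exercise value = 0.0000 ≤ continuation, so V_u = 3.6470
Node d (S = 45.5): continuation = e^(−0.01)·[0.6201·9.6964 + 0.3799·32.1500] = 18.0451; exercise value = 18.5000 > continuation, so V_d = 18.5000 (exercise)
Node 0 (S = 65): continuation = e^(−0.01)·[0.6201·3.6470 + 0.3799·18.5000] = 9.1972; exercise value = 0.0000 ≤ continuation, so V_0 = 9.1972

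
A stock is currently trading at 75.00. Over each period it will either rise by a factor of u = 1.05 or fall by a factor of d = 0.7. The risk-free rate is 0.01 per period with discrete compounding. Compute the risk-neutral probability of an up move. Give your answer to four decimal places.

p = 0.8857

Risk-neutral probability p = (1 + 0.01 − 0.7)/(1.05 − 0.7) = 0.3100/0.3500 = 0.8857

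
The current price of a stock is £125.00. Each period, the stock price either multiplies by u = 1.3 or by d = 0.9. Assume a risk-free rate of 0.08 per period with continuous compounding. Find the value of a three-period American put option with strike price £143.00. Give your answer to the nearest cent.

Risk-neutral probability p = (e^0.08 − 0.9)/(1.3 − 0.9) = 0.1833/0.4000 = 0.4582
Terminal stock prices: S_uuu = 274.6, S_uud = 190.1, S_udd = 131.6, S_ddd = 91.13
Terminal payoffs (K − S): max(-131.6, 0) = 0, max(-47.13, 0) = 0, max(11.38, 0) = 11.38, max(51.87, 0) = 51.87
Node uu (S = 211.3): continuation = e^(−0.08)·[0.4582·0.0000 + 0.5418·0.0000] = 0.0000; exercise value = 0.0000 ≤ continuation, so V_uu = 0.0000
Node ud (S = 146.2): continuation = e^(−0.08)·[0.4582·0.0000 + 0.5418·11.3750] = 5.6890; exercise value = 0.0000 ≤ continuation, so V_ud = 5.6890
Node dd (S = 101.2): continuation = e^(−0.08)·[0.4582·11.3750 + 0.5418·51.8750] = 30.7556; exercise value = 41.7500 > continuation, so V_dd = 41.7500 (exercise)
Node u (S = 162.5): continuation = e^(−0.08)·[0.4582·0.0000 + 0.5418·5.6890] = 2.8452; exercise value = 0.0000 ≤ continuation, so V_u = 2.8452
Node d (S = 112.5): continuation = e^(−0.08)·[0.4582·5.6890 + 0.5418·41.7500] = 23.2867; exercise value = 30.5000 > continuation, so V_d = 30.5000 (exercise)
Node 0 (S = 125): continuation = e^(−0.08)·[0.4582·2.8452 + 0.5418·30.5000] = 16.4574; exercise value = 18.0000 > continuation, so V_0 = 18.0000 (exercise)

£18.00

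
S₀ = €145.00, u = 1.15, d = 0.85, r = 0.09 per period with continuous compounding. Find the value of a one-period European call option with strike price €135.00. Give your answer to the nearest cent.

Risk-neutral probability p = (e^0.09 − 0.85)/(1.15 − 0.85) = 0.2442/0.3000 = 0.8139
Terminal stock prices: S_u = 166.8, S_d = 123.2
Terminal payoffs (S − K): max(31.75, 0) = 31.75, max(-11.75, 0) = 0
Node 0 (S = 145): V_0 = e^(−0.09)·[0.8139·31.7500 + 0.1861·0.0000] = 23.6176

€23.62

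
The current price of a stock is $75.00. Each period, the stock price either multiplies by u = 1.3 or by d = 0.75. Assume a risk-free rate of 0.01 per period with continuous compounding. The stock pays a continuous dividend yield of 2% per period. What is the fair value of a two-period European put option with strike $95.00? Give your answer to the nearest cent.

$26.99

Per-period risk-free factor R = e^0.01 = 1.0101; dividend-adjusted growth = e^(0.01−0.02) = 0.9900.
Risk-neutral probability p = (0.9900 − 0.75)/(1.3 − 0.75) = 0.2400/0.5500 = 0.4365
Terminal stock prices: S_uu = 126.8, S_ud = 73.12, S_dd = 42.19
Terminal payoffs (K − S): max(-31.75, 0) = 0, max(21.88, 0) = 21.88, max(52.81, 0) = 52.81
Node u (S = 97.5): V_u = e^(−0.01)·[0.4365·0.0000 + 0.5635·21.8750] = 12.2049
Node d (S = 56.25): V_d = e^(−0.01)·[0.4365·21.8750 + 0.5635·52.8125] = 38.9186
Node 0 (S = 75): V_0 = e^(−0.01)·[0.4365·12.2049 + 0.5635·38.9186] = 26.9880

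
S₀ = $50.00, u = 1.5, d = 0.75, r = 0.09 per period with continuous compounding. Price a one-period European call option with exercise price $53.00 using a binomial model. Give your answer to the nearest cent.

Risk-neutral probability p = (e^0.09 − 0.75)/(1.5 − 0.75) = 0.3442/0.7500 = 0.4589
Terminal stock prices: S_u = 75, S_d = 37.5
Terminal payoffs (S − K): max(22, 0) = 22, max(-15.5, 0) = 0
Node 0 (S = 50): V_0 = e^(−0.09)·[0.4589·22.0000 + 0.5411·0.0000] = 9.2268

$9.23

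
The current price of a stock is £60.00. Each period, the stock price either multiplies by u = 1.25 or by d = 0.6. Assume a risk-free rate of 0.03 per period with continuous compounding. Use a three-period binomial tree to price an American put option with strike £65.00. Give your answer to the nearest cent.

£14.90

Risk-neutral probability p = (e^0.03 − 0.6)/(1.25 − 0.6) = 0.4305/0.6500 = 0.6622
Terminal stock prices: S_uuu = 117.2, S_uud = 56.25, S_udd = 27, S_ddd = 12.96
Terminal payoffs (K − S): max(-52.19, 0) = 0, max(8.75, 0) = 8.75, max(38, 0) = 38, max(52.04, 0) = 52.04
Node uu (S = 93.75): continuation = e^(−0.03)·[0.6622·0.0000 + 0.3378·8.7500] = 2.8681; exercise value = 0.0000 ≤ continuation, so V_uu = 2.8681
Node ud (S = 45): continuation = e^(−0.03)·[0.6622·8.7500 + 0.3378·38.0000] = 18.0790; exercise value = 20.0000 > continuation, so V_ud = 20.0000 (exercise)
Node dd (S = 21.6): continuation = e^(−0.03)·[0.6622·38.0000 + 0.3378·52.0400] = 41.4790; exercise value = 43.4000 > continuation, so V_dd = 43.4000 (exercise)
Node u (S = 75): continuation = e^(−0.03)·[0.6622·2.8681 + 0.3378·20.0000] = 8.3988; exercise value = 0.0000 ≤ continuation, so V_u = 8.3988
Node d (S = 36): continuation = e^(−0.03)·[0.6622·20.0000 + 0.3378·43.4000] = 27.0790; exercise value = 29.0000 > continuation, so V_d = 29.0000 (exercise)
Node 0 (S = 60): continuation = e^(−0.03)·[0.6622·8.3988 + 0.3378·29.0000] = 14.9032; exercise value = 5.0000 ≤ continuation, so V_0 = 14.9032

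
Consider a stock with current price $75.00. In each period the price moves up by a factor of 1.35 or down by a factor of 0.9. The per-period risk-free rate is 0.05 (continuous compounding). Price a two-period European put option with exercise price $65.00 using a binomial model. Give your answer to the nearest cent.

$1.69

Risk-neutral probability p = (e^0.05 − 0.9)/(1.35 − 0.9) = 0.1513/0.4500 = 0.3362
Terminal stock prices: S_uu = 136.7, S_ud = 91.12, S_dd = 60.75
Terminal payoffs (K − S): max(-71.69, 0) = 0, max(-26.12, 0) = 0, max(4.25, 0) = 4.25
Node u (S = 101.2): V_u = e^(−0.05)·[0.3362·0.0000 + 0.6638·0.0000] = 0.0000
Node d (S = 67.5): V_d = e^(−0.05)·[0.3362·0.0000 + 0.6638·4.2500] = 2.6837
Node 0 (S = 75): V_0 = e^(−0.05)·[0.3362·0.0000 + 0.6638·2.6837] = 1.6947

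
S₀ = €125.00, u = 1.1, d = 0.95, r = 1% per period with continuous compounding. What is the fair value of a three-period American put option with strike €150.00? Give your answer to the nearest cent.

€25.00

Risk-neutral probability p = (e^0.01 − 0.95)/(1.1 − 0.95) = 0.0601/0.1500 = 0.4003
Terminal stock prices: S_uuu = 166.4, S_uud = 143.7, S_udd = 124.1, S_ddd = 107.2
Terminal payoffs (K − S): max(-16.38, 0) = 0, max(6.312, 0) = 6.312, max(25.91, 0) = 25.91, max(42.83, 0) = 42.83
Node uu (S = 151.3): continuation = e^(−0.01)·[0.4003·0.0000 + 0.5997·6.3125] = 3.7477; exercise value = 0.0000 ≤ continuation, so V_uu = 3.7477
Node ud (S = 130.6): continuation = e^(−0.01)·[0.4003·6.3125 + 0.5997·25.9062] = 17.8825; exercise value = 19.3750 > continuation, so V_ud = 19.3750 (exercise)
Node dd (S = 112.8): continuation = e^(−0.01)·[0.4003·25.9062 + 0.5997·42.8281] = 35.6950; exercise value = 37.1875 > continuation, so V_dd = 37.1875 (exercise)
Node u (S = 137.5): continuation = e^(−0.01)·[0.4003·3.7477 + 0.5997·19.3750] = 12.9883; exercise value = 12.5000 ≤ continuation, so V_u = 12.9883
Node d (S = 118.8): continuation = e^(−0.01)·[0.4003·19.3750 + 0.5997·37.1875] = 29.7575; exercise value = 31.2500 > continuation, so V_d = 31.2500 (exercise)
Node 0 (S = 125): continuation = e^(−0.01)·[0.4003·12.9883 + 0.5997·31.2500] = 23.7010; exercise value = 25.0000 > continuation, so V_0 = 25.0000 (exercise)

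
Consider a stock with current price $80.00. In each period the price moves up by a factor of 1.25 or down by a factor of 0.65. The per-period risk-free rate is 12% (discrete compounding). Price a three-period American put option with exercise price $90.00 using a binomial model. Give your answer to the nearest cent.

Risk-neutral probability p = (1 + 0.12 − 0.65)/(1.25 − 0.65) = 0.4700/0.6000 = 0.7833
Terminal stock prices: S_uuu = 156.2, S_uud = 81.25, S_udd = 42.25, S_ddd = 21.97
Terminal payoffs (K − S): max(-66.25, 0) = 0, max(8.75, 0) = 8.75, max(47.75, 0) = 47.75, max(68.03, 0) = 68.03
Node uu (S = 125): continuation = 1/1.12·[0.7833·0.0000 + 0.2167·8.7500] = 1.6927; exercise value = 0.0000 ≤ continuation, so V_uu = 1.6927
Node ud (S = 65): continuation = 1/1.12·[0.7833·8.7500 + 0.2167·47.7500] = 15.3571; exercise value = 25.0000 > continuation, so V_ud = 25.0000 (exercise)
Node dd (S = 33.8): continuation = 1/1.12·[0.7833·47.7500 + 0.2167·68.0300] = 46.5571; exercise value = 56.2000 > continuation, so V_dd = 56.2000 (exercise)
Node u (S = 100): continuation = 1/1.12·[0.7833·1.6927 + 0.2167·25.0000] = 6.0202; exercise value = 0.0000 ≤ continuation, so V_u = 6.0202
Node d (S = 52): continuation = 1/1.12·[0.7833·25.0000 + 0.2167·56.2000] = 28.3571; exercise value = 38.0000 > continuation, so V_d = 38.0000 (exercise)
Node 0 (S = 80): continuation = 1/1.12·[0.7833·6.0202 + 0.2167·38.0000] = 11.5617; exercise value = 10.0000 ≤ continuation, so V_0 = 11.5617

$11.56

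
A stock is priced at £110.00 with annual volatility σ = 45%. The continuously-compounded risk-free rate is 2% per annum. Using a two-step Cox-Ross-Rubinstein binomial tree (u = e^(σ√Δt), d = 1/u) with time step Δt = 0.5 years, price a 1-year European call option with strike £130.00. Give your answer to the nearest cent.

£14.55

CRR parameters: u = e^(σ√Δt) = e^(0.45·√0.5) = 1.3746, d = 1/u = 0.7275
Per-period rate: rΔt = 0.02·0.5 = 0.01, so R = e^0.01 = 1.0101
Risk-neutral probability p = (e^0.01 − 0.7275)/(1.3746 − 0.7275) = 0.2826/0.6472 = 0.4366
Terminal stock prices: S_uu = 207.9, S_ud = 110, S_dd = 58.21
Terminal payoffs (S − K): max(77.86, 0) = 77.86, max(-20, 0) = 0, max(-71.79, 0) = 0
Node u (S = 151.2): V_u = e^(−0.01)·[0.4366·77.8624 + 0.5634·0.0000] = 33.6599
Node d (S = 80.02): V_d = e^(−0.01)·[0.4366·0.0000 + 0.5634·0.0000] = 0.0000
Node 0 (S = 110): V_0 = e^(−0.01)·[0.4366·33.6599 + 0.5634·0.0000] = 14.5511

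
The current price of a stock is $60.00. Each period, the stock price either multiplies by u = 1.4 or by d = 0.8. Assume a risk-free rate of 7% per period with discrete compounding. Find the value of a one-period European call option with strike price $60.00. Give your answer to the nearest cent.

Risk-neutral probability p = (1 + 0.07 − 0.8)/(1.4 − 0.8) = 0.2700/0.6000 = 0.4500
Terminal stock prices: S_u = 84, S_d = 48
Terminal payoffs (S − K): max(24, 0) = 24, max(-12, 0) = 0
Node 0 (S = 60): V_0 = 1/1.07·[0.4500·24.0000 + 0.5500·0.0000] = 10.0935

$10.09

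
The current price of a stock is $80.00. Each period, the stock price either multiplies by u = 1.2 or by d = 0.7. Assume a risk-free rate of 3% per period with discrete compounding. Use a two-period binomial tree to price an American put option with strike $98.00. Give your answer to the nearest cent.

Risk-neutral probability p = (1 + 0.03 − 0.7)/(1.2 − 0.7) = 0.3300/0.5000 = 0.6600
Terminal stock prices: S_uu = 115.2, S_ud = 67.2, S_dd = 39.2
Terminal payoffs (K − S): max(-17.2, 0) = 0, max(30.8, 0) = 30.8, max(58.8, 0) = 58.8
Node u (S = 96): continuation = 1/1.03·[0.6600·0.0000 + 0.3400·30.8000] = 10.1670; exercise value = 2.0000 ≤ continuation, so V_u = 10.1670
Node d (S = 56): continuation = 1/1.03·[0.6600·30.8000 + 0.3400·58.8000] = 39.1456; exercise value = 42.0000 > continuation, so V_d = 42.0000 (exercise)
Node 0 (S = 80): continuation = 1/1.03·[0.6600·10.1670 + 0.3400·42.0000] = 20.3788; exercise value = 18.0000 ≤ continuation, so V_0 = 20.3788

$20.38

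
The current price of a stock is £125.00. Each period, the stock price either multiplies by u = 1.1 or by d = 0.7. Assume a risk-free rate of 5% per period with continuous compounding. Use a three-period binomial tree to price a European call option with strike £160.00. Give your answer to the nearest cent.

£3.72

Risk-neutral probability p = (e^0.05 − 0.7)/(1.1 − 0.7) = 0.3513/0.4000 = 0.8782
Terminal stock prices: S_uuu = 166.4, S_uud = 105.9, S_udd = 67.37, S_ddd = 42.87
Terminal payoffs (S − K): max(6.375, 0) = 6.375, max(-54.12, 0) = 0, max(-92.63, 0) = 0, max(-117.1, 0) = 0
Node uu (S = 151.3): V_uu = e^(−0.05)·[0.8782·6.3750 + 0.1218·0.0000] = 5.3253
Node ud (S = 96.25): V_ud = e^(−0.05)·[0.8782·0.0000 + 0.1218·0.0000] = 0.0000
Node dd (S = 61.25): V_dd = e^(−0.05)·[0.8782·0.0000 + 0.1218·0.0000] = 0.0000
Node u (S = 137.5): V_u = e^(−0.05)·[0.8782·5.3253 + 0.1218·0.0000] = 4.4485
Node d (S = 87.5): V_d = e^(−0.05)·[0.8782·0.0000 + 0.1218·0.0000] = 0.0000
Node 0 (S = 125): V_0 = e^(−0.05)·[0.8782·4.4485 + 0.1218·0.0000] = 3.7161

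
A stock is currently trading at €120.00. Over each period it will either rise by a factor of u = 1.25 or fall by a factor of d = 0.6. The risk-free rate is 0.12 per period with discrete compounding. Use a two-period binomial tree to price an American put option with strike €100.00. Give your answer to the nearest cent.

€6.28

Risk-neutral probability p = (1 + 0.12 − 0.6)/(1.25 − 0.6) = 0.5200/0.6500 = 0.8000
Terminal stock prices: S_uu = 187.5, S_ud = 90, S_dd = 43.2
Terminal payoffs (K − S): max(-87.5, 0) = 0, max(10, 0) = 10, max(56.8, 0) = 56.8
Node u (S = 150): continuation = 1/1.12·[0.8000·0.0000 + 0.2000·10.0000] = 1.7857; exercise value = 0.0000 ≤ continuation, so V_u = 1.7857
Node d (S = 72): continuation = 1/1.12·[0.8000·10.0000 + 0.2000·56.8000] = 17.2857; exercise value = 28.0000 > continuation, so V_d = 28.0000 (exercise)
Node 0 (S = 120): continuation = 1/1.12·[0.8000·1.7857 + 0.2000·28.0000] = 6.2755; exercise value = 0.0000 ≤ continuation, so V_0 = 6.2755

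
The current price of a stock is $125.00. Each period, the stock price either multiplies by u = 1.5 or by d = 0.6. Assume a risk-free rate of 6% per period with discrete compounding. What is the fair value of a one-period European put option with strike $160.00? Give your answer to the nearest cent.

$39.20

Risk-neutral probability p = (1 + 0.06 − 0.6)/(1.5 − 0.6) = 0.4600/0.9000 = 0.5111
Terminal stock prices: S_u = 187.5, S_d = 75
Terminal payoffs (K − S): max(-27.5, 0) = 0, max(85, 0) = 85
Node 0 (S = 125): V_0 = 1/1.06·[0.5111·0.0000 + 0.4889·85.0000] = 39.2034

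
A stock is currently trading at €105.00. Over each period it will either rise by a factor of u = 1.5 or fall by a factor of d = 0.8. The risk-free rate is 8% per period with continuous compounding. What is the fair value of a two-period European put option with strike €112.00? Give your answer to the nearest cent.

Risk-neutral probability p = (e^0.08 − 0.8)/(1.5 − 0.8) = 0.2833/0.7000 = 0.4047
Terminal stock prices: S_uu = 236.2, S_ud = 126, S_dd = 67.2
Terminal payoffs (K − S): max(-124.2, 0) = 0, max(-14, 0) = 0, max(44.8, 0) = 44.8
Node u (S = 157.5): V_u = e^(−0.08)·[0.4047·0.0000 + 0.5953·0.0000] = 0.0000
Node d (S = 84): V_d = e^(−0.08)·[0.4047·0.0000 + 0.5953·44.8000] = 24.6192
Node 0 (S = 105): V_0 = e^(−0.08)·[0.4047·0.0000 + 0.5953·24.6192] = 13.5291

€13.53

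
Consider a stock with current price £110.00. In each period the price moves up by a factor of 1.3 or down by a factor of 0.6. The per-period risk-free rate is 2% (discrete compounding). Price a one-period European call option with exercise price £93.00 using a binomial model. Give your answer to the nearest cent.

£29.41

Risk-neutral probability p = (1 + 0.02 − 0.6)/(1.3 − 0.6) = 0.4200/0.7000 = 0.6000
Terminal stock prices: S_u = 143, S_d = 66
Terminal payoffs (S − K): max(50, 0) = 50, max(-27, 0) = 0
Node 0 (S = 110): V_0 = 1/1.02·[0.6000·50.0000 + 0.4000·0.0000] = 29.4118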